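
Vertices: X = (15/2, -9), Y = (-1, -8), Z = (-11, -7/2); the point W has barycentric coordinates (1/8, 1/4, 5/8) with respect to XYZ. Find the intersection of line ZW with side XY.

(11/6, -25/3)

Line ZW meets XY where the Z-coordinate vanishes; zeroing W's Z-weight and renormalizing leaves X, Y-weights 1/8 : 1/4 → (1/3, 2/3).
So V = (1/3)·X + (2/3)·Y = (11/6, -25/3).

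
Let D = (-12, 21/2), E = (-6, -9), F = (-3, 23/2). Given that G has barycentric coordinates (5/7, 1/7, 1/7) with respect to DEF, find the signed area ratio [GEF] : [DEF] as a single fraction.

5/7

The signed ratio [GEF]/[DEF] equals the barycentric coordinate of G at vertex D, which is 5/7.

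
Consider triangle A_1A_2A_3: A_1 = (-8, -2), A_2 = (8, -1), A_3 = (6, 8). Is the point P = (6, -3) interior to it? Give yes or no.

no

Barycentric coordinates of P: (11/73, 77/73, -15/73).
The three coordinates are positive, positive, negative; a point is interior exactly when all three are positive.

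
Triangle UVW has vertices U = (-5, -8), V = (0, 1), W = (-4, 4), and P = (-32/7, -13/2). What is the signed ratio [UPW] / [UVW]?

1/14

[UVW] = ½·((-5)·(1−4) + 0·(4−(-8)) + (-4)·(-8−1)) = ½·(15 + 0 + 36) = 51/2.
[UPW] = ½·((-5)·(-13/2−4) + (-32/7)·(4−(-8)) + (-4)·(-8−(-13/2))) = ½·(105/2 − 384/7 + 6) = 51/28, so the ratio is (51/28)/(51/2) = 1/14.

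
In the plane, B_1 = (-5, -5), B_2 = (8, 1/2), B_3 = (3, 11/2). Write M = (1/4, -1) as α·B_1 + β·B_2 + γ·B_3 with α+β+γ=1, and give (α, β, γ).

Signed area of the reference triangle: [B_1B_2B_3] = ½·((-5)·(1/2−(11/2)) + 8·(11/2−(-5)) + 3·(-5−(1/2))) = ½·(25 + 84 − 33/2) = 185/4.
[MB_2B_3] = ½·((1/4)·(1/2−(11/2)) + 8·(11/2−(-1)) + 3·(-1−(1/2))) = ½·(-5/4 + 52 − 9/2) = 185/8, so the B_1-coordinate is (185/8)/(185/4) = 1/2.
[B_1MB_3] = ½·((-5)·(-1−(11/2)) + (1/4)·(11/2−(-5)) + 3·(-5−(-1))) = ½·(65/2 + 21/8 − 12) = 185/16, so the B_2-coordinate is 1/4.
[B_1B_2M] = ½·((-5)·(1/2−(-1)) + 8·(-1−(-5)) + (1/4)·(-5−(1/2))) = ½·(-15/2 + 32 − 11/8) = 185/16, so the B_3-coordinate is 1/4.

(1/2, 1/4, 1/4)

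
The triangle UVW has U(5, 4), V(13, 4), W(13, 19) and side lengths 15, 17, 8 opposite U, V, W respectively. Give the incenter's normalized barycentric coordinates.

(3/8, 17/40, 1/5)

The incenter has barycentric coordinates proportional to the opposite side lengths: (15 : 17 : 8).
Normalizing by 15+17+8 = 40 gives (3/8, 17/40, 1/5).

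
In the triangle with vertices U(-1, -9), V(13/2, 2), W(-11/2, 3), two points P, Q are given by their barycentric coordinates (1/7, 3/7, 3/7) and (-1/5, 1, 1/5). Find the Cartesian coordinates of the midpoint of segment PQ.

Barycentric coordinates of the midpoint are the average: (-1/35, 5/7, 11/35).
Converting: (-1/35)·U + (5/7)·V + (11/35)·W = (103/35, 92/35).

(103/35, 92/35)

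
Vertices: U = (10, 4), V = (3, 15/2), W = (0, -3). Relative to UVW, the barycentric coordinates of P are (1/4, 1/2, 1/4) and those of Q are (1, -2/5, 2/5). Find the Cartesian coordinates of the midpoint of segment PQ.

(32/5, 19/10)

Barycentric coordinates of the midpoint are the average: (5/8, 1/20, 13/40).
Converting: (5/8)·U + (1/20)·V + (13/40)·W = (32/5, 19/10).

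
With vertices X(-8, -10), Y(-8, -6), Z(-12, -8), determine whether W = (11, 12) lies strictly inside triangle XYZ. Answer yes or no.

Barycentric coordinates of W: (-17/8, 63/8, -19/4).
The three coordinates are negative, positive, negative; a point is interior exactly when all three are positive.

no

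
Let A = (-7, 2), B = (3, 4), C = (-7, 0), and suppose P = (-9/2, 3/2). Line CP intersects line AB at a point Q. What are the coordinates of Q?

(-2, 3)

Barycentric coordinates of P with respect to ABC: (1/4, 1/4, 1/2).
On side AB the C-coordinate is zero; dropping P's C-weight 1/2 and renormalizing the remaining 1/4 : 1/4 gives weights 1/2, 1/2 on A, B.
Q = (1/2)·(-7, 2) + (1/2)·(3, 4) = (-2, 3).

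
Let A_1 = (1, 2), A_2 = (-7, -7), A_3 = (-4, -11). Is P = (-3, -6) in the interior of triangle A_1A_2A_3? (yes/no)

Barycentric coordinates of P: (19/59, 12/59, 28/59).
The three coordinates are positive, positive, positive; a point is interior exactly when all three are positive.

yes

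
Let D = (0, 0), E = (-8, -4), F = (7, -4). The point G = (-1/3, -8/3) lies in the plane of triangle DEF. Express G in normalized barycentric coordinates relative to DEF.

(1/3, 1/3, 1/3)

Signed area of the reference triangle: [DEF] = ½·(0·(-4−(-4)) + (-8)·(-4−0) + 7·(0−(-4))) = ½·(0 + 32 + 28) = 30.
[GEF] = ½·((-1/3)·(-4−(-4)) + (-8)·(-4−(-8/3)) + 7·(-8/3−(-4))) = ½·(0 + 32/3 + 28/3) = 10, so the D-coordinate is 10/30 = 1/3.
[DGF] = ½·(0·(-8/3−(-4)) + (-1/3)·(-4−0) + 7·(0−(-8/3))) = ½·(0 + 4/3 + 56/3) = 10, so the E-coordinate is 1/3.
[DEG] = ½·(0·(-4−(-8/3)) + (-8)·(-8/3−0) + (-1/3)·(0−(-4))) = ½·(0 + 64/3 − 4/3) = 10, so the F-coordinate is 1/3.
Check: 1/3 + 1/3 + 1/3 = 1.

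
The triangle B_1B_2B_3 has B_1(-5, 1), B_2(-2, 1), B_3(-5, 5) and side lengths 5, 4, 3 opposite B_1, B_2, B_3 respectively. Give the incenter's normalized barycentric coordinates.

The incenter has barycentric coordinates proportional to the opposite side lengths: (5 : 4 : 3).
Normalizing by 5+4+3 = 12 gives (5/12, 1/3, 1/4).

(5/12, 1/3, 1/4)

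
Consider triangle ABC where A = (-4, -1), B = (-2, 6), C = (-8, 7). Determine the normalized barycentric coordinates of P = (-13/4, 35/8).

Signed area of the reference triangle: [ABC] = ½·((-4)·(6−7) + (-2)·(7−(-1)) + (-8)·(-1−6)) = ½·(4 − 16 + 56) = 22.
[PBC] = ½·((-13/4)·(6−7) + (-2)·(7−(35/8)) + (-8)·(35/8−6)) = ½·(13/4 − 21/4 + 13) = 11/2, so the A-coordinate is (11/2)/22 = 1/4.
[APC] = ½·((-4)·(35/8−7) + (-13/4)·(7−(-1)) + (-8)·(-1−(35/8))) = ½·(21/2 − 26 + 43) = 55/4, so the B-coordinate is 5/8.
[ABP] = ½·((-4)·(6−(35/8)) + (-2)·(35/8−(-1)) + (-13/4)·(-1−6)) = ½·(-13/2 − 43/4 + 91/4) = 11/4, so the C-coordinate is 1/8.

(1/4, 5/8, 1/8)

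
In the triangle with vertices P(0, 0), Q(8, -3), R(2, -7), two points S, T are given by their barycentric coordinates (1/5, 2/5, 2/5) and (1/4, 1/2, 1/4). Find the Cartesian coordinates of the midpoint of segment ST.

(17/4, -29/8)

Barycentric coordinates of the midpoint are the average: (9/40, 9/20, 13/40).
Converting: (9/40)·P + (9/20)·Q + (13/40)·R = (17/4, -29/8).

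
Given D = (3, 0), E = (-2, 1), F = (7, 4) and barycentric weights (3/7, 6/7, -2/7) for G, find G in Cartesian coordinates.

G = (3/7)·D + (6/7)·E + (-2/7)·F.
x-coordinate: (3/7)·3 + (6/7)·(-2) + (-2/7)·7 = -17/7.
y-coordinate: (3/7)·0 + (6/7)·1 + (-2/7)·4 = -2/7.

(-17/7, -2/7)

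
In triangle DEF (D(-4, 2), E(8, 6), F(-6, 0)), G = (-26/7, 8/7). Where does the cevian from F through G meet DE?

(2, 4)

Barycentric coordinates of G with respect to DEF: (1/7, 1/7, 5/7).
On side DE the F-coordinate is zero; dropping G's F-weight 5/7 and renormalizing the remaining 1/7 : 1/7 gives weights 1/2, 1/2 on D, E.
H = (1/2)·(-4, 2) + (1/2)·(8, 6) = (2, 4).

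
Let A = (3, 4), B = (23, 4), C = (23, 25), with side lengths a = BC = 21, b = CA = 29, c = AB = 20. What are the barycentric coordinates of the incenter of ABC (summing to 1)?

The incenter has barycentric coordinates proportional to the opposite side lengths: (21 : 29 : 20).
Normalizing by 21+29+20 = 70 gives (3/10, 29/70, 2/7).

(3/10, 29/70, 2/7)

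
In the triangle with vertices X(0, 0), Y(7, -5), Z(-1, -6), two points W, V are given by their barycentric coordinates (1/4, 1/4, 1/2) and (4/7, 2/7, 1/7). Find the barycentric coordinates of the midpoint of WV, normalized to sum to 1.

(23/56, 15/56, 9/28)

Since both coordinate triples sum to 1, the midpoint's barycentrics are the componentwise average.
(1/4+4/7)/2 = 23/56; similarly 15/56 and 9/28.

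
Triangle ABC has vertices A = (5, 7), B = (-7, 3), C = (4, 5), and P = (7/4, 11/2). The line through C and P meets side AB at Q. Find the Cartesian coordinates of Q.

(1, 17/3)

Barycentric coordinates of P with respect to ABC: (1/2, 1/4, 1/4).
On side AB the C-coordinate is zero; dropping P's C-weight 1/4 and renormalizing the remaining 1/2 : 1/4 gives weights 2/3, 1/3 on A, B.
Q = (2/3)·(5, 7) + (1/3)·(-7, 3) = (1, 17/3).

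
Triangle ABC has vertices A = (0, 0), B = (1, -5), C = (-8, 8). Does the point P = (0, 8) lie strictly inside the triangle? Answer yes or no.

Barycentric coordinates of P: (13/4, -2, -1/4).
The three coordinates are positive, negative, negative; a point is interior exactly when all three are positive.

no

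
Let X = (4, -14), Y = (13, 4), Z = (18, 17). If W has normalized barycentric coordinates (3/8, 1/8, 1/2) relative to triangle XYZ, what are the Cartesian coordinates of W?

W = (3/8)·X + (1/8)·Y + (1/2)·Z.
x-coordinate: (3/8)·4 + (1/8)·13 + (1/2)·18 = 97/8.
y-coordinate: (3/8)·(-14) + (1/8)·4 + (1/2)·17 = 15/4.

(97/8, 15/4)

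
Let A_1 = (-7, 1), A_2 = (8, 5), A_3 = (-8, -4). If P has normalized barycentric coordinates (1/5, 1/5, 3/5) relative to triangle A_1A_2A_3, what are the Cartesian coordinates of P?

P = (1/5)·A_1 + (1/5)·A_2 + (3/5)·A_3.
x-coordinate: (1/5)·(-7) + (1/5)·8 + (3/5)·(-8) = -23/5.
y-coordinate: (1/5)·1 + (1/5)·5 + (3/5)·(-4) = -6/5.

(-23/5, -6/5)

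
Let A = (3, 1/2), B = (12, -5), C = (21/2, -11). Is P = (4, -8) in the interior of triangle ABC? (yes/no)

Barycentric coordinates of P: (58/83, -209/249, 284/249).
The three coordinates are positive, negative, positive; a point is interior exactly when all three are positive.

no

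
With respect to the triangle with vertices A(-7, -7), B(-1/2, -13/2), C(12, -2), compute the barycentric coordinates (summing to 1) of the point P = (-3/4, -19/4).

Signed area of the reference triangle: [ABC] = ½·((-7)·(-13/2−(-2)) + (-1/2)·(-2−(-7)) + 12·(-7−(-13/2))) = ½·(63/2 − 5/2 − 6) = 23/2.
[PBC] = ½·((-3/4)·(-13/2−(-2)) + (-1/2)·(-2−(-19/4)) + 12·(-19/4−(-13/2))) = ½·(27/8 − 11/8 + 21) = 23/2, so the A-coordinate is (23/2)/(23/2) = 1.
[APC] = ½·((-7)·(-19/4−(-2)) + (-3/4)·(-2−(-7)) + 12·(-7−(-19/4))) = ½·(77/4 − 15/4 − 27) = -23/4, so the B-coordinate is -1/2.
[ABP] = ½·((-7)·(-13/2−(-19/4)) + (-1/2)·(-19/4−(-7)) + (-3/4)·(-7−(-13/2))) = ½·(49/4 − 9/8 + 3/8) = 23/4, so the C-coordinate is 1/2.

(1, -1/2, 1/2)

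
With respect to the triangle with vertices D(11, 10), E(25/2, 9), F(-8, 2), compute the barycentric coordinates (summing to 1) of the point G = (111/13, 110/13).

(7/13, 4/13, 2/13)

Signed area of the reference triangle: [DEF] = ½·(11·(9−2) + (25/2)·(2−10) + (-8)·(10−9)) = ½·(77 − 100 − 8) = -31/2.
[GEF] = ½·((111/13)·(9−2) + (25/2)·(2−(110/13)) + (-8)·(110/13−9)) = ½·(777/13 − 1050/13 + 56/13) = -217/26, so the D-coordinate is (-217/26)/(-31/2) = 7/13.
[DGF] = ½·(11·(110/13−2) + (111/13)·(2−10) + (-8)·(10−(110/13))) = ½·(924/13 − 888/13 − 160/13) = -62/13, so the E-coordinate is 4/13.
[DEG] = ½·(11·(9−(110/13)) + (25/2)·(110/13−10) + (111/13)·(10−9)) = ½·(77/13 − 250/13 + 111/13) = -31/13, so the F-coordinate is 2/13.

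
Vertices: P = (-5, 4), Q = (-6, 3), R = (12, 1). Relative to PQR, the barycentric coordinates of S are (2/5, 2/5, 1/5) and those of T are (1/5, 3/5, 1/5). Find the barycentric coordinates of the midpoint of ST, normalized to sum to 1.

Since both coordinate triples sum to 1, the midpoint's barycentrics are the componentwise average.
(2/5+1/5)/2 = 3/10; similarly 1/2 and 1/5.

(3/10, 1/2, 1/5)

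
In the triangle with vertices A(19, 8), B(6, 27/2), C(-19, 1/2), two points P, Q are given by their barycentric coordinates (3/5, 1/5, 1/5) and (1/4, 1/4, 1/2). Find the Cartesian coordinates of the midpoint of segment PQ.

(111/40, 529/80)

Barycentric coordinates of the midpoint are the average: (17/40, 9/40, 7/20).
Converting: (17/40)·A + (9/40)·B + (7/20)·C = (111/40, 529/80).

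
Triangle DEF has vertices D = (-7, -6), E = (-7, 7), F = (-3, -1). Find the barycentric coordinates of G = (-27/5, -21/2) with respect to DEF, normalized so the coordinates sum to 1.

(11/10, -1/2, 2/5)

Signed area of the reference triangle: [DEF] = ½·((-7)·(7−(-1)) + (-7)·(-1−(-6)) + (-3)·(-6−7)) = ½·(-56 − 35 + 39) = -26.
[GEF] = ½·((-27/5)·(7−(-1)) + (-7)·(-1−(-21/2)) + (-3)·(-21/2−7)) = ½·(-216/5 − 133/2 + 105/2) = -143/5, so the D-coordinate is (-143/5)/(-26) = 11/10.
[DGF] = ½·((-7)·(-21/2−(-1)) + (-27/5)·(-1−(-6)) + (-3)·(-6−(-21/2))) = ½·(133/2 − 27 − 27/2) = 13, so the E-coordinate is -1/2.
[DEG] = ½·((-7)·(7−(-21/2)) + (-7)·(-21/2−(-6)) + (-27/5)·(-6−7)) = ½·(-245/2 + 63/2 + 351/5) = -52/5, so the F-coordinate is 2/5.
Check: 11/10 − 1/2 + 2/5 = 1.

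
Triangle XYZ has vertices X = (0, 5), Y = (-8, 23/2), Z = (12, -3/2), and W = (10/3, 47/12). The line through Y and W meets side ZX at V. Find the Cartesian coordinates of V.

(9, 1/8)

Barycentric coordinates of W with respect to XYZ: (1/6, 1/3, 1/2).
On side ZX the Y-coordinate is zero; dropping W's Y-weight 1/3 and renormalizing the remaining 1/2 : 1/6 gives weights 3/4, 1/4 on Z, X.
V = (3/4)·(12, -3/2) + (1/4)·(0, 5) = (9, 1/8).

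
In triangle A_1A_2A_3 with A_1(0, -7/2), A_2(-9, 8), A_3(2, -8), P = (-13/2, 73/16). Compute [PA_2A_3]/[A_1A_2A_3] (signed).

1/8

[A_1A_2A_3] = ½·(0·(8−(-8)) + (-9)·(-8−(-7/2)) + 2·(-7/2−8)) = ½·(0 + 81/2 − 23) = 35/4.
[PA_2A_3] = ½·((-13/2)·(8−(-8)) + (-9)·(-8−(73/16)) + 2·(73/16−8)) = ½·(-104 + 1809/16 − 55/8) = 35/32, so the ratio is (35/32)/(35/4) = 1/8.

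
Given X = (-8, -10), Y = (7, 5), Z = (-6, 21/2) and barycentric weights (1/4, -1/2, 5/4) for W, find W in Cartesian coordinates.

(-13, 65/8)

W = (1/4)·X + (-1/2)·Y + (5/4)·Z.
x-coordinate: (1/4)·(-8) + (-1/2)·7 + (5/4)·(-6) = -13.
y-coordinate: (1/4)·(-10) + (-1/2)·5 + (5/4)·(21/2) = 65/8.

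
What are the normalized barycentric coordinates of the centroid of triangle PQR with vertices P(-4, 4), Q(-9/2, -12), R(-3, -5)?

(1/3, 1/3, 1/3)

The centroid is the average of the vertices, so each weight is 1/3.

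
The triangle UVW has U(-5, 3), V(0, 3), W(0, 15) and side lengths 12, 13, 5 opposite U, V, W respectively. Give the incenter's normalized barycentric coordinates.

(2/5, 13/30, 1/6)

The incenter has barycentric coordinates proportional to the opposite side lengths: (12 : 13 : 5).
Normalizing by 12+13+5 = 30 gives (2/5, 13/30, 1/6).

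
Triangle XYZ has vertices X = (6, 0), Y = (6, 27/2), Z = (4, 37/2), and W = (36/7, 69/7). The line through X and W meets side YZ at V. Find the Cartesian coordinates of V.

Barycentric coordinates of W with respect to XYZ: (3/7, 1/7, 3/7).
On side YZ the X-coordinate is zero; dropping W's X-weight 3/7 and renormalizing the remaining 1/7 : 3/7 gives weights 1/4, 3/4 on Y, Z.
V = (1/4)·(6, 27/2) + (3/4)·(4, 37/2) = (9/2, 69/4).

(9/2, 69/4)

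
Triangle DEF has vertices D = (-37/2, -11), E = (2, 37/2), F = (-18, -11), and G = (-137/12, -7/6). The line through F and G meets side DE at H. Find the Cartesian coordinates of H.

Barycentric coordinates of G with respect to DEF: (1/6, 1/3, 1/2).
On side DE the F-coordinate is zero; dropping G's F-weight 1/2 and renormalizing the remaining 1/6 : 1/3 gives weights 1/3, 2/3 on D, E.
H = (1/3)·(-37/2, -11) + (2/3)·(2, 37/2) = (-29/6, 26/3).

(-29/6, 26/3)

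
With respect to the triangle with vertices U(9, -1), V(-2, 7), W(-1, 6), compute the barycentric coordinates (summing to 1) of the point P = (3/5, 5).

(1/5, 2/5, 2/5)

Signed area of the reference triangle: [UVW] = ½·(9·(7−6) + (-2)·(6−(-1)) + (-1)·(-1−7)) = ½·(9 − 14 + 8) = 3/2.
[PVW] = ½·((3/5)·(7−6) + (-2)·(6−5) + (-1)·(5−7)) = ½·(3/5 − 2 + 2) = 3/10, so the U-coordinate is (3/10)/(3/2) = 1/5.
[UPW] = ½·(9·(5−6) + (3/5)·(6−(-1)) + (-1)·(-1−5)) = ½·(-9 + 21/5 + 6) = 3/5, so the V-coordinate is 2/5.
[UVP] = ½·(9·(7−5) + (-2)·(5−(-1)) + (3/5)·(-1−7)) = ½·(18 − 12 − 24/5) = 3/5, so the W-coordinate is 2/5.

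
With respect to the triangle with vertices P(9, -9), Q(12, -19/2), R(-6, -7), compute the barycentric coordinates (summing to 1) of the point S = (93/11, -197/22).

Signed area of the reference triangle: [PQR] = ½·(9·(-19/2−(-7)) + 12·(-7−(-9)) + (-6)·(-9−(-19/2))) = ½·(-45/2 + 24 − 3) = -3/4.
[SQR] = ½·((93/11)·(-19/2−(-7)) + 12·(-7−(-197/22)) + (-6)·(-197/22−(-19/2))) = ½·(-465/22 + 258/11 − 36/11) = -21/44, so the P-coordinate is (-21/44)/(-3/4) = 7/11.
[PSR] = ½·(9·(-197/22−(-7)) + (93/11)·(-7−(-9)) + (-6)·(-9−(-197/22))) = ½·(-387/22 + 186/11 + 3/11) = -9/44, so the Q-coordinate is 3/11.
[PQS] = ½·(9·(-19/2−(-197/22)) + 12·(-197/22−(-9)) + (93/11)·(-9−(-19/2))) = ½·(-54/11 + 6/11 + 93/22) = -3/44, so the R-coordinate is 1/11.
Check: 7/11 + 3/11 + 1/11 = 1.

(7/11, 3/11, 1/11)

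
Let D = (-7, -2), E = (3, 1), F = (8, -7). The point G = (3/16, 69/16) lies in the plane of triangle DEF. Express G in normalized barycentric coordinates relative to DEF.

(1/16, 11/8, -7/16)

Signed area of the reference triangle: [DEF] = ½·((-7)·(1−(-7)) + 3·(-7−(-2)) + 8·(-2−1)) = ½·(-56 − 15 − 24) = -95/2.
[GEF] = ½·((3/16)·(1−(-7)) + 3·(-7−(69/16)) + 8·(69/16−1)) = ½·(3/2 − 543/16 + 53/2) = -95/32, so the D-coordinate is (-95/32)/(-95/2) = 1/16.
[DGF] = ½·((-7)·(69/16−(-7)) + (3/16)·(-7−(-2)) + 8·(-2−(69/16))) = ½·(-1267/16 − 15/16 − 101/2) = -1045/16, so the E-coordinate is 11/8.
[DEG] = ½·((-7)·(1−(69/16)) + 3·(69/16−(-2)) + (3/16)·(-2−1)) = ½·(371/16 + 303/16 − 9/16) = 665/32, so the F-coordinate is -7/16.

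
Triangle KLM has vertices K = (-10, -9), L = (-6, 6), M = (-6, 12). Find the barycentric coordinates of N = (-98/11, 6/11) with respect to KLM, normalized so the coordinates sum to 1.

Signed area of the reference triangle: [KLM] = ½·((-10)·(6−12) + (-6)·(12−(-9)) + (-6)·(-9−6)) = ½·(60 − 126 + 90) = 12.
[NLM] = ½·((-98/11)·(6−12) + (-6)·(12−(6/11)) + (-6)·(6/11−6)) = ½·(588/11 − 756/11 + 360/11) = 96/11, so the K-coordinate is (96/11)/12 = 8/11.
[KNM] = ½·((-10)·(6/11−12) + (-98/11)·(12−(-9)) + (-6)·(-9−(6/11))) = ½·(1260/11 − 2058/11 + 630/11) = -84/11, so the L-coordinate is -7/11.
[KLN] = ½·((-10)·(6−(6/11)) + (-6)·(6/11−(-9)) + (-98/11)·(-9−6)) = ½·(-600/11 − 630/11 + 1470/11) = 120/11, so the M-coordinate is 10/11.
Check: 8/11 − 7/11 + 10/11 = 1.

(8/11, -7/11, 10/11)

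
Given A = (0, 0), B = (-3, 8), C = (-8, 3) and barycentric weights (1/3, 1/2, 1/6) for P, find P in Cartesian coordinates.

(-17/6, 9/2)

P = (1/3)·A + (1/2)·B + (1/6)·C.
x-coordinate: (1/3)·0 + (1/2)·(-3) + (1/6)·(-8) = -17/6.
y-coordinate: (1/3)·0 + (1/2)·8 + (1/6)·3 = 9/2.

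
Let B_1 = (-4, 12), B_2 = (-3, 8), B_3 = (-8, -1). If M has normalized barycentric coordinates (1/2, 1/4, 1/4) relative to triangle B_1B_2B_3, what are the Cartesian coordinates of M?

M = (1/2)·B_1 + (1/4)·B_2 + (1/4)·B_3.
x-coordinate: (1/2)·(-4) + (1/4)·(-3) + (1/4)·(-8) = -19/4.
y-coordinate: (1/2)·12 + (1/4)·8 + (1/4)·(-1) = 31/4.

(-19/4, 31/4)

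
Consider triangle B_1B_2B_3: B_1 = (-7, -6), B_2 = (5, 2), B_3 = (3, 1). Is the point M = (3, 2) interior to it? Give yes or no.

no

Barycentric coordinates of M: (-1/2, -5/2, 4).
The three coordinates are negative, negative, positive; a point is interior exactly when all three are positive.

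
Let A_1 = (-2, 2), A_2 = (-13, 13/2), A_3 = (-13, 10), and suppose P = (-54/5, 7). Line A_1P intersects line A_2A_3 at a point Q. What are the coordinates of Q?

(-13, 33/4)

Barycentric coordinates of P with respect to A_1A_2A_3: (1/5, 2/5, 2/5).
On side A_2A_3 the A_1-coordinate is zero; dropping P's A_1-weight 1/5 and renormalizing the remaining 2/5 : 2/5 gives weights 1/2, 1/2 on A_2, A_3.
Q = (1/2)·(-13, 13/2) + (1/2)·(-13, 10) = (-13, 33/4).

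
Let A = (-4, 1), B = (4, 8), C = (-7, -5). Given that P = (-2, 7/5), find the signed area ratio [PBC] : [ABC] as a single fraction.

[ABC] = ½·((-4)·(8−(-5)) + 4·(-5−1) + (-7)·(1−8)) = ½·(-52 − 24 + 49) = -27/2.
[PBC] = ½·((-2)·(8−(-5)) + 4·(-5−(7/5)) + (-7)·(7/5−8)) = ½·(-26 − 128/5 + 231/5) = -27/10, so the ratio is (-27/10)/(-27/2) = 1/5.

1/5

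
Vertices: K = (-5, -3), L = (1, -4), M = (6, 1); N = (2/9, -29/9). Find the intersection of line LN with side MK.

(-4/3, -5/3)

Barycentric coordinates of N with respect to KLM: (2/9, 2/3, 1/9).
On side MK the L-coordinate is zero; dropping N's L-weight 2/3 and renormalizing the remaining 1/9 : 2/9 gives weights 1/3, 2/3 on M, K.
J = (1/3)·(6, 1) + (2/3)·(-5, -3) = (-4/3, -5/3).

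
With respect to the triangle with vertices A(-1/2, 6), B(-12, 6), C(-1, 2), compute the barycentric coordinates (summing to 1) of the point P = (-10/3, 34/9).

Signed area of the reference triangle: [ABC] = ½·((-1/2)·(6−2) + (-12)·(2−6) + (-1)·(6−6)) = ½·(-2 + 48 + 0) = 23.
[PBC] = ½·((-10/3)·(6−2) + (-12)·(2−(34/9)) + (-1)·(34/9−6)) = ½·(-40/3 + 64/3 + 20/9) = 46/9, so the A-coordinate is (46/9)/23 = 2/9.
[APC] = ½·((-1/2)·(34/9−2) + (-10/3)·(2−6) + (-1)·(6−(34/9))) = ½·(-8/9 + 40/3 − 20/9) = 46/9, so the B-coordinate is 2/9.
[ABP] = ½·((-1/2)·(6−(34/9)) + (-12)·(34/9−6) + (-10/3)·(6−6)) = ½·(-10/9 + 80/3 + 0) = 115/9, so the C-coordinate is 5/9.

(2/9, 2/9, 5/9)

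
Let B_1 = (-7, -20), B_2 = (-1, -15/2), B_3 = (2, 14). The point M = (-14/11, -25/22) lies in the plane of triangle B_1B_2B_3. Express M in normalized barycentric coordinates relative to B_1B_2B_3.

Signed area of the reference triangle: [B_1B_2B_3] = ½·((-7)·(-15/2−14) + (-1)·(14−(-20)) + 2·(-20−(-15/2))) = ½·(301/2 − 34 − 25) = 183/4.
[MB_2B_3] = ½·((-14/11)·(-15/2−14) + (-1)·(14−(-25/22)) + 2·(-25/22−(-15/2))) = ½·(301/11 − 333/22 + 140/11) = 549/44, so the B_1-coordinate is (549/44)/(183/4) = 3/11.
[B_1MB_3] = ½·((-7)·(-25/22−14) + (-14/11)·(14−(-20)) + 2·(-20−(-25/22))) = ½·(2331/22 − 476/11 − 415/11) = 549/44, so the B_2-coordinate is 3/11.
[B_1B_2M] = ½·((-7)·(-15/2−(-25/22)) + (-1)·(-25/22−(-20)) + (-14/11)·(-20−(-15/2))) = ½·(490/11 − 415/22 + 175/11) = 915/44, so the B_3-coordinate is 5/11.

(3/11, 3/11, 5/11)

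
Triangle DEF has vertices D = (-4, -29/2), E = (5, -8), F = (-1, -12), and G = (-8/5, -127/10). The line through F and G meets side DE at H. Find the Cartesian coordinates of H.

Barycentric coordinates of G with respect to DEF: (3/5, 1/5, 1/5).
On side DE the F-coordinate is zero; dropping G's F-weight 1/5 and renormalizing the remaining 3/5 : 1/5 gives weights 3/4, 1/4 on D, E.
H = (3/4)·(-4, -29/2) + (1/4)·(5, -8) = (-7/4, -103/8).

(-7/4, -103/8)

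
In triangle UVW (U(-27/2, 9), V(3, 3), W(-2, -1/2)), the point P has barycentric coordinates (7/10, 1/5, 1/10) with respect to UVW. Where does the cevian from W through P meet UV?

Line WP meets UV where the W-coordinate vanishes; zeroing P's W-weight and renormalizing leaves U, V-weights 7/10 : 1/5 → (7/9, 2/9).
So Q = (7/9)·U + (2/9)·V = (-59/6, 23/3).

(-59/6, 23/3)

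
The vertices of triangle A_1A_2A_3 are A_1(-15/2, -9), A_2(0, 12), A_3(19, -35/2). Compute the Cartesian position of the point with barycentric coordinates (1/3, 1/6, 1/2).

(7, -39/4)

P = (1/3)·A_1 + (1/6)·A_2 + (1/2)·A_3.
x-coordinate: (1/3)·(-15/2) + (1/6)·0 + (1/2)·19 = 7.
y-coordinate: (1/3)·(-9) + (1/6)·12 + (1/2)·(-35/2) = -39/4.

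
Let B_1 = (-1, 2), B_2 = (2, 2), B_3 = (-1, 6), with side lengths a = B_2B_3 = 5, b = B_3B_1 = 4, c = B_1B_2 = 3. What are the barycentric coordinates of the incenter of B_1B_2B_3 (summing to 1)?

The incenter has barycentric coordinates proportional to the opposite side lengths: (5 : 4 : 3).
Normalizing by 5+4+3 = 12 gives (5/12, 1/3, 1/4).

(5/12, 1/3, 1/4)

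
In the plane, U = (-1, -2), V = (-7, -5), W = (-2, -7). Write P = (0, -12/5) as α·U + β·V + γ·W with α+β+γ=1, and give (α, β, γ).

(1, -1/5, 1/5)

Signed area of the reference triangle: [UVW] = ½·((-1)·(-5−(-7)) + (-7)·(-7−(-2)) + (-2)·(-2−(-5))) = ½·(-2 + 35 − 6) = 27/2.
[PVW] = ½·(0·(-5−(-7)) + (-7)·(-7−(-12/5)) + (-2)·(-12/5−(-5))) = ½·(0 + 161/5 − 26/5) = 27/2, so the U-coordinate is (27/2)/(27/2) = 1.
[UPW] = ½·((-1)·(-12/5−(-7)) + 0·(-7−(-2)) + (-2)·(-2−(-12/5))) = ½·(-23/5 + 0 − 4/5) = -27/10, so the V-coordinate is -1/5.
[UVP] = ½·((-1)·(-5−(-12/5)) + (-7)·(-12/5−(-2)) + 0·(-2−(-5))) = ½·(13/5 + 14/5 + 0) = 27/10, so the W-coordinate is 1/5.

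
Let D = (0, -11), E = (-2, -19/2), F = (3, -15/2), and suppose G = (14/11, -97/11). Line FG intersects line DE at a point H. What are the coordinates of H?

Barycentric coordinates of G with respect to DEF: (3/11, 2/11, 6/11).
On side DE the F-coordinate is zero; dropping G's F-weight 6/11 and renormalizing the remaining 3/11 : 2/11 gives weights 3/5, 2/5 on D, E.
H = (3/5)·(0, -11) + (2/5)·(-2, -19/2) = (-4/5, -52/5).

(-4/5, -52/5)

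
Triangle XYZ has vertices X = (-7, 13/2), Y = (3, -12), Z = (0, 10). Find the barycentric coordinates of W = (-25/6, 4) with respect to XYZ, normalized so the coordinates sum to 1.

(2/3, 1/6, 1/6)

Signed area of the reference triangle: [XYZ] = ½·((-7)·(-12−10) + 3·(10−(13/2)) + 0·(13/2−(-12))) = ½·(154 + 21/2 + 0) = 329/4.
[WYZ] = ½·((-25/6)·(-12−10) + 3·(10−4) + 0·(4−(-12))) = ½·(275/3 + 18 + 0) = 329/6, so the X-coordinate is (329/6)/(329/4) = 2/3.
[XWZ] = ½·((-7)·(4−10) + (-25/6)·(10−(13/2)) + 0·(13/2−4)) = ½·(42 − 175/12 + 0) = 329/24, so the Y-coordinate is 1/6.
[XYW] = ½·((-7)·(-12−4) + 3·(4−(13/2)) + (-25/6)·(13/2−(-12))) = ½·(112 − 15/2 − 925/12) = 329/24, so the Z-coordinate is 1/6.
Check: 2/3 + 1/6 + 1/6 = 1.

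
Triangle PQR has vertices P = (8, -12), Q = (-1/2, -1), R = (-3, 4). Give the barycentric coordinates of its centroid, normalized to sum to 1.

(1/3, 1/3, 1/3)

The centroid is the average of the vertices, so each weight is 1/3.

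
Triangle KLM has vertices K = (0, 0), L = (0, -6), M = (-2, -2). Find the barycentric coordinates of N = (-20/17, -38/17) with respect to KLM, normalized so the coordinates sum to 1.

Signed area of the reference triangle: [KLM] = ½·(0·(-6−(-2)) + 0·(-2−0) + (-2)·(0−(-6))) = ½·(0 + 0 − 12) = -6.
[NLM] = ½·((-20/17)·(-6−(-2)) + 0·(-2−(-38/17)) + (-2)·(-38/17−(-6))) = ½·(80/17 + 0 − 128/17) = -24/17, so the K-coordinate is (-24/17)/(-6) = 4/17.
[KNM] = ½·(0·(-38/17−(-2)) + (-20/17)·(-2−0) + (-2)·(0−(-38/17))) = ½·(0 + 40/17 − 76/17) = -18/17, so the L-coordinate is 3/17.
[KLN] = ½·(0·(-6−(-38/17)) + 0·(-38/17−0) + (-20/17)·(0−(-6))) = ½·(0 + 0 − 120/17) = -60/17, so the M-coordinate is 10/17.
Check: 4/17 + 3/17 + 10/17 = 1.

(4/17, 3/17, 10/17)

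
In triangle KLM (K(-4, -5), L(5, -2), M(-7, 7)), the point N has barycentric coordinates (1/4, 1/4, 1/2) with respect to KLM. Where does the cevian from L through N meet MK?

(-6, 3)

Line LN meets MK where the L-coordinate vanishes; zeroing N's L-weight and renormalizing leaves M, K-weights 1/2 : 1/4 → (2/3, 1/3).
So J = (2/3)·M + (1/3)·K = (-6, 3).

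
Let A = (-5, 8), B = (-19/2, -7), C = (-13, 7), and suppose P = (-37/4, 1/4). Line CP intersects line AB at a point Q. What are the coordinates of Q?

(-8, -2)

Barycentric coordinates of P with respect to ABC: (1/4, 1/2, 1/4).
On side AB the C-coordinate is zero; dropping P's C-weight 1/4 and renormalizing the remaining 1/4 : 1/2 gives weights 1/3, 2/3 on A, B.
Q = (1/3)·(-5, 8) + (2/3)·(-19/2, -7) = (-8, -2).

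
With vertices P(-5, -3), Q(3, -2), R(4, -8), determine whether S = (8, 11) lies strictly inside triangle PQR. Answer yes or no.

no

Barycentric coordinates of S: (-43/49, 191/49, -99/49).
The three coordinates are negative, positive, negative; a point is interior exactly when all three are positive.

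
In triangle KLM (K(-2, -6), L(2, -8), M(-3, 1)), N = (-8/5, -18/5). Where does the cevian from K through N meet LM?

Barycentric coordinates of N with respect to KLM: (2/5, 1/5, 2/5).
On side LM the K-coordinate is zero; dropping N's K-weight 2/5 and renormalizing the remaining 1/5 : 2/5 gives weights 1/3, 2/3 on L, M.
J = (1/3)·(2, -8) + (2/3)·(-3, 1) = (-4/3, -2).

(-4/3, -2)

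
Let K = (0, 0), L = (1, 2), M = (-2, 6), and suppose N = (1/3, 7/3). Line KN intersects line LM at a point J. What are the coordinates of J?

(2/5, 14/5)

Barycentric coordinates of N with respect to KLM: (1/6, 2/3, 1/6).
On side LM the K-coordinate is zero; dropping N's K-weight 1/6 and renormalizing the remaining 2/3 : 1/6 gives weights 4/5, 1/5 on L, M.
J = (4/5)·(1, 2) + (1/5)·(-2, 6) = (2/5, 14/5).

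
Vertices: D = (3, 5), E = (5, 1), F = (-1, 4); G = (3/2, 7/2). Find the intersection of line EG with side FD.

Barycentric coordinates of G with respect to DEF: (1/4, 1/4, 1/2).
On side FD the E-coordinate is zero; dropping G's E-weight 1/4 and renormalizing the remaining 1/2 : 1/4 gives weights 2/3, 1/3 on F, D.
H = (2/3)·(-1, 4) + (1/3)·(3, 5) = (1/3, 13/3).

(1/3, 13/3)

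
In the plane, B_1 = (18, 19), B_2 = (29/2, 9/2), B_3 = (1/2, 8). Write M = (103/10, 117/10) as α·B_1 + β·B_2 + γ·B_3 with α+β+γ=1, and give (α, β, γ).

Signed area of the reference triangle: [B_1B_2B_3] = ½·(18·(9/2−8) + (29/2)·(8−19) + (1/2)·(19−(9/2))) = ½·(-63 − 319/2 + 29/4) = -861/8.
[MB_2B_3] = ½·((103/10)·(9/2−8) + (29/2)·(8−(117/10)) + (1/2)·(117/10−(9/2))) = ½·(-721/20 − 1073/20 + 18/5) = -861/20, so the B_1-coordinate is (-861/20)/(-861/8) = 2/5.
[B_1MB_3] = ½·(18·(117/10−8) + (103/10)·(8−19) + (1/2)·(19−(117/10))) = ½·(333/5 − 1133/10 + 73/20) = -861/40, so the B_2-coordinate is 1/5.
[B_1B_2M] = ½·(18·(9/2−(117/10)) + (29/2)·(117/10−19) + (103/10)·(19−(9/2))) = ½·(-648/5 − 2117/20 + 2987/20) = -861/20, so the B_3-coordinate is 2/5.
Check: 2/5 + 1/5 + 2/5 = 1.

(2/5, 1/5, 2/5)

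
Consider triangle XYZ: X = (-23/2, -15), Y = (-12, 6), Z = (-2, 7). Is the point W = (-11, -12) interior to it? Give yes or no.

yes

Barycentric coordinates of W: (362/421, 35/421, 24/421).
The three coordinates are positive, positive, positive; a point is interior exactly when all three are positive.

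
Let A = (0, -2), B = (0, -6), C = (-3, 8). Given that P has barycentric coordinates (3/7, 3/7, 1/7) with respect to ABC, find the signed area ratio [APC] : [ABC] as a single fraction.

3/7

The signed ratio [APC]/[ABC] equals the barycentric coordinate of P at vertex B, which is 3/7.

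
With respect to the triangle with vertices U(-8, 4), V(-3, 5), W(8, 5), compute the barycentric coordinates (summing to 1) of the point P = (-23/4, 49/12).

Signed area of the reference triangle: [UVW] = ½·((-8)·(5−5) + (-3)·(5−4) + 8·(4−5)) = ½·(0 − 3 − 8) = -11/2.
[PVW] = ½·((-23/4)·(5−5) + (-3)·(5−(49/12)) + 8·(49/12−5)) = ½·(0 − 11/4 − 22/3) = -121/24, so the U-coordinate is (-121/24)/(-11/2) = 11/12.
[UPW] = ½·((-8)·(49/12−5) + (-23/4)·(5−4) + 8·(4−(49/12))) = ½·(22/3 − 23/4 − 2/3) = 11/24, so the V-coordinate is -1/12.
[UVP] = ½·((-8)·(5−(49/12)) + (-3)·(49/12−4) + (-23/4)·(4−5)) = ½·(-22/3 − 1/4 + 23/4) = -11/12, so the W-coordinate is 1/6.

(11/12, -1/12, 1/6)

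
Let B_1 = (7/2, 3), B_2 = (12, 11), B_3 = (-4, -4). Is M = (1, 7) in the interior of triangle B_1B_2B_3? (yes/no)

Barycentric coordinates of M: (-202, 95, 108).
The three coordinates are negative, positive, positive; a point is interior exactly when all three are positive.

no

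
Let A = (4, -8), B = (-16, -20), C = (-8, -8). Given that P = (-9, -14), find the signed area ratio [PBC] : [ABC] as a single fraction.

[ABC] = ½·(4·(-20−(-8)) + (-16)·(-8−(-8)) + (-8)·(-8−(-20))) = ½·(-48 + 0 − 96) = -72.
[PBC] = ½·((-9)·(-20−(-8)) + (-16)·(-8−(-14)) + (-8)·(-14−(-20))) = ½·(108 − 96 − 48) = -18, so the ratio is (-18)/(-72) = 1/4.

1/4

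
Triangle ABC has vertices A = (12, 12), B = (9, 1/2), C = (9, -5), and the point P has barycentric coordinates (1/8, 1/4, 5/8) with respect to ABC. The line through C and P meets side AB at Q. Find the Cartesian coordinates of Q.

(10, 13/3)

Line CP meets AB where the C-coordinate vanishes; zeroing P's C-weight and renormalizing leaves A, B-weights 1/8 : 1/4 → (1/3, 2/3).
So Q = (1/3)·A + (2/3)·B = (10, 13/3).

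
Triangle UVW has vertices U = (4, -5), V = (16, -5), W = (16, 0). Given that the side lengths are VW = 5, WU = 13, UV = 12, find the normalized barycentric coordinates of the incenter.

The incenter has barycentric coordinates proportional to the opposite side lengths: (5 : 13 : 12).
Normalizing by 5+13+12 = 30 gives (1/6, 13/30, 2/5).

(1/6, 13/30, 2/5)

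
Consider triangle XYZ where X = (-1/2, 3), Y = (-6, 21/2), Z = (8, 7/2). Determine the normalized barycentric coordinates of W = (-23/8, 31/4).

(1/4, 5/8, 1/8)

Signed area of the reference triangle: [XYZ] = ½·((-1/2)·(21/2−(7/2)) + (-6)·(7/2−3) + 8·(3−(21/2))) = ½·(-7/2 − 3 − 60) = -133/4.
[WYZ] = ½·((-23/8)·(21/2−(7/2)) + (-6)·(7/2−(31/4)) + 8·(31/4−(21/2))) = ½·(-161/8 + 51/2 − 22) = -133/16, so the X-coordinate is (-133/16)/(-133/4) = 1/4.
[XWZ] = ½·((-1/2)·(31/4−(7/2)) + (-23/8)·(7/2−3) + 8·(3−(31/4))) = ½·(-17/8 − 23/16 − 38) = -665/32, so the Y-coordinate is 5/8.
[XYW] = ½·((-1/2)·(21/2−(31/4)) + (-6)·(31/4−3) + (-23/8)·(3−(21/2))) = ½·(-11/8 − 57/2 + 345/16) = -133/32, so the Z-coordinate is 1/8.
Check: 1/4 + 5/8 + 1/8 = 1.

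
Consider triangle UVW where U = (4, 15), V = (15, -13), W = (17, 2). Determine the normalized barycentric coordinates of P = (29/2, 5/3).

Signed area of the reference triangle: [UVW] = ½·(4·(-13−2) + 15·(2−15) + 17·(15−(-13))) = ½·(-60 − 195 + 476) = 221/2.
[PVW] = ½·((29/2)·(-13−2) + 15·(2−(5/3)) + 17·(5/3−(-13))) = ½·(-435/2 + 5 + 748/3) = 221/12, so the U-coordinate is (221/12)/(221/2) = 1/6.
[UPW] = ½·(4·(5/3−2) + (29/2)·(2−15) + 17·(15−(5/3))) = ½·(-4/3 − 377/2 + 680/3) = 221/12, so the V-coordinate is 1/6.
[UVP] = ½·(4·(-13−(5/3)) + 15·(5/3−15) + (29/2)·(15−(-13))) = ½·(-176/3 − 200 + 406) = 221/3, so the W-coordinate is 2/3.

(1/6, 1/6, 2/3)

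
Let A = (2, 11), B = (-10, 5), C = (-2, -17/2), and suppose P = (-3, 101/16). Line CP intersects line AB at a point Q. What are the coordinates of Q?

Barycentric coordinates of P with respect to ABC: (1/2, 3/8, 1/8).
On side AB the C-coordinate is zero; dropping P's C-weight 1/8 and renormalizing the remaining 1/2 : 3/8 gives weights 4/7, 3/7 on A, B.
Q = (4/7)·(2, 11) + (3/7)·(-10, 5) = (-22/7, 59/7).

(-22/7, 59/7)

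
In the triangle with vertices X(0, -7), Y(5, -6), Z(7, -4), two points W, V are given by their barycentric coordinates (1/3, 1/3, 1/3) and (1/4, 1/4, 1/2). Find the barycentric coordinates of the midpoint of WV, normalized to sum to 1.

Since both coordinate triples sum to 1, the midpoint's barycentrics are the componentwise average.
(1/3+1/4)/2 = 7/24; similarly 7/24 and 5/12.

(7/24, 7/24, 5/12)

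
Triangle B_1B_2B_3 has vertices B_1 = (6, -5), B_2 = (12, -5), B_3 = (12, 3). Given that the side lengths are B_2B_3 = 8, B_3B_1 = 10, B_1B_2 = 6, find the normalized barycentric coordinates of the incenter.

(1/3, 5/12, 1/4)

The incenter has barycentric coordinates proportional to the opposite side lengths: (8 : 10 : 6).
Normalizing by 8+10+6 = 24 gives (1/3, 5/12, 1/4).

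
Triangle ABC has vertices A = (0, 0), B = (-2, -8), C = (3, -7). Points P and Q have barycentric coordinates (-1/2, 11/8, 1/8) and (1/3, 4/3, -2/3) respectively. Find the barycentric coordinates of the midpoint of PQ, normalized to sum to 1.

(-1/12, 65/48, -13/48)

Since both coordinate triples sum to 1, the midpoint's barycentrics are the componentwise average.
(-1/2+1/3)/2 = -1/12; similarly 65/48 and -13/48.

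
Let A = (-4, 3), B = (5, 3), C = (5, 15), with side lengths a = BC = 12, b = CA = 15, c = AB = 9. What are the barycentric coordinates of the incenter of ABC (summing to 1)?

The incenter has barycentric coordinates proportional to the opposite side lengths: (12 : 15 : 9).
Normalizing by 12+15+9 = 36 gives (1/3, 5/12, 1/4).

(1/3, 5/12, 1/4)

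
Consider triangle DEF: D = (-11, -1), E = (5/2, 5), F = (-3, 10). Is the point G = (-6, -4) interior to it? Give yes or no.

Barycentric coordinates of G: (184/201, 158/201, -47/67).
The three coordinates are positive, positive, negative; a point is interior exactly when all three are positive.

no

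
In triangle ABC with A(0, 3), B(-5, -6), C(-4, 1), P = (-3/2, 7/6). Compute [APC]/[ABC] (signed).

1/6

[ABC] = ½·(0·(-6−1) + (-5)·(1−3) + (-4)·(3−(-6))) = ½·(0 + 10 − 36) = -13.
[APC] = ½·(0·(7/6−1) + (-3/2)·(1−3) + (-4)·(3−(7/6))) = ½·(0 + 3 − 22/3) = -13/6, so the ratio is (-13/6)/(-13) = 1/6.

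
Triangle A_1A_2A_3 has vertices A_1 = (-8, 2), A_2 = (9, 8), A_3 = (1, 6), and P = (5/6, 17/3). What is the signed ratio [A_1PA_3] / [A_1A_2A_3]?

[A_1A_2A_3] = ½·((-8)·(8−6) + 9·(6−2) + 1·(2−8)) = ½·(-16 + 36 − 6) = 7.
[A_1PA_3] = ½·((-8)·(17/3−6) + (5/6)·(6−2) + 1·(2−(17/3))) = ½·(8/3 + 10/3 − 11/3) = 7/6, so the ratio is (7/6)/7 = 1/6.

1/6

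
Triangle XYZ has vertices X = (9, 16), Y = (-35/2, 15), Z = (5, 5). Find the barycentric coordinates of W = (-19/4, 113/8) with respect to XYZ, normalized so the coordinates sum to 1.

Signed area of the reference triangle: [XYZ] = ½·(9·(15−5) + (-35/2)·(5−16) + 5·(16−15)) = ½·(90 + 385/2 + 5) = 575/4.
[WYZ] = ½·((-19/4)·(15−5) + (-35/2)·(5−(113/8)) + 5·(113/8−15)) = ½·(-95/2 + 2555/16 − 35/8) = 1725/32, so the X-coordinate is (1725/32)/(575/4) = 3/8.
[XWZ] = ½·(9·(113/8−5) + (-19/4)·(5−16) + 5·(16−(113/8))) = ½·(657/8 + 209/4 + 75/8) = 575/8, so the Y-coordinate is 1/2.
[XYW] = ½·(9·(15−(113/8)) + (-35/2)·(113/8−16) + (-19/4)·(16−15)) = ½·(63/8 + 525/16 − 19/4) = 575/32, so the Z-coordinate is 1/8.
Check: 3/8 + 1/2 + 1/8 = 1.

(3/8, 1/2, 1/8)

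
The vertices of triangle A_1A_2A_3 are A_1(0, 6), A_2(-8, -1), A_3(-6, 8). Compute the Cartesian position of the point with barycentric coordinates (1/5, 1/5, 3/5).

P = (1/5)·A_1 + (1/5)·A_2 + (3/5)·A_3.
x-coordinate: (1/5)·0 + (1/5)·(-8) + (3/5)·(-6) = -26/5.
y-coordinate: (1/5)·6 + (1/5)·(-1) + (3/5)·8 = 29/5.

(-26/5, 29/5)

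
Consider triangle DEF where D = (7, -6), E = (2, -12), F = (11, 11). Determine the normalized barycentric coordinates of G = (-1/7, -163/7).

Signed area of the reference triangle: [DEF] = ½·(7·(-12−11) + 2·(11−(-6)) + 11·(-6−(-12))) = ½·(-161 + 34 + 66) = -61/2.
[GEF] = ½·((-1/7)·(-12−11) + 2·(11−(-163/7)) + 11·(-163/7−(-12))) = ½·(23/7 + 480/7 − 869/7) = -183/7, so the D-coordinate is (-183/7)/(-61/2) = 6/7.
[DGF] = ½·(7·(-163/7−11) + (-1/7)·(11−(-6)) + 11·(-6−(-163/7))) = ½·(-240 − 17/7 + 1331/7) = -183/7, so the E-coordinate is 6/7.
[DEG] = ½·(7·(-12−(-163/7)) + 2·(-163/7−(-6)) + (-1/7)·(-6−(-12))) = ½·(79 − 242/7 − 6/7) = 305/14, so the F-coordinate is -5/7.

(6/7, 6/7, -5/7)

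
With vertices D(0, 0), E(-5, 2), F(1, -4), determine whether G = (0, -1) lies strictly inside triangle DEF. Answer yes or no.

yes

Barycentric coordinates of G: (2/3, 1/18, 5/18).
The three coordinates are positive, positive, positive; a point is interior exactly when all three are positive.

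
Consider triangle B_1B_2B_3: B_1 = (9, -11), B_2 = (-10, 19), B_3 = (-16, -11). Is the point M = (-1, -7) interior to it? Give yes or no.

Barycentric coordinates of M: (71/125, 2/15, 112/375).
The three coordinates are positive, positive, positive; a point is interior exactly when all three are positive.

yes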